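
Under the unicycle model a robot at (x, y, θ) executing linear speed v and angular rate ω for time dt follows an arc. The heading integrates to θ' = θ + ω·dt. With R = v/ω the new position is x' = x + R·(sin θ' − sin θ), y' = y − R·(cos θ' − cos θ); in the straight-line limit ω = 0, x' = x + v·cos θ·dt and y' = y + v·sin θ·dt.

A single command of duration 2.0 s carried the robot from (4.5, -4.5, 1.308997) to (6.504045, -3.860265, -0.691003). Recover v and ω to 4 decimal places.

Δθ = -0.691003 − 1.308997 = -2.000000
ω = Δθ/dt = -2.000000/2.0 = -1.0000
R = Δx/(sin θ' − sin θ) = -1.2500
v = R·ω = -1.2500·-1.0000 = 1.2500

v = 1.2500, ω = -1.0000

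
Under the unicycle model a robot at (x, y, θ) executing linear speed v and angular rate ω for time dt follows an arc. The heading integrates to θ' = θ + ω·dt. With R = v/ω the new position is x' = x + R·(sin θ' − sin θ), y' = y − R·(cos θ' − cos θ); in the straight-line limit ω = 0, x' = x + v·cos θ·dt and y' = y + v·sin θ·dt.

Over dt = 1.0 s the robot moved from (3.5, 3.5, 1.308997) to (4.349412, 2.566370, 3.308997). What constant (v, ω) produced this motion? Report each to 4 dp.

Δθ = 3.308997 − 1.308997 = 2.000000
ω = Δθ/dt = 2.000000/1.0 = 2.0000
R = −Δy/(cos θ' − cos θ) = -0.7500
v = R·ω = -0.7500·2.0000 = -1.5000

v = -1.5000, ω = 2.0000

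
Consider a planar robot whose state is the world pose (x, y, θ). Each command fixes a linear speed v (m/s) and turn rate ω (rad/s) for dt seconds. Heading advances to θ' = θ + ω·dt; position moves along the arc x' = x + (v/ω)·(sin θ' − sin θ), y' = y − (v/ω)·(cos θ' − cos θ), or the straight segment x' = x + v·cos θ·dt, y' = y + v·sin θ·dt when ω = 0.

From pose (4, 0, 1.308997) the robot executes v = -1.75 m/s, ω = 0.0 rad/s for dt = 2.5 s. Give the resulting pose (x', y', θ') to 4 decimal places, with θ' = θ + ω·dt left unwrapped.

θ' = 1.3090 + 0.0·2.5 = 1.3090
ω = 0 → straight: x' = 4 + -1.75·cos(1.3090)·2.5 = 2.8677
y' = 0 + -1.75·sin(1.3090)·2.5 = -4.2259

(2.8677, -4.2259, 1.3090)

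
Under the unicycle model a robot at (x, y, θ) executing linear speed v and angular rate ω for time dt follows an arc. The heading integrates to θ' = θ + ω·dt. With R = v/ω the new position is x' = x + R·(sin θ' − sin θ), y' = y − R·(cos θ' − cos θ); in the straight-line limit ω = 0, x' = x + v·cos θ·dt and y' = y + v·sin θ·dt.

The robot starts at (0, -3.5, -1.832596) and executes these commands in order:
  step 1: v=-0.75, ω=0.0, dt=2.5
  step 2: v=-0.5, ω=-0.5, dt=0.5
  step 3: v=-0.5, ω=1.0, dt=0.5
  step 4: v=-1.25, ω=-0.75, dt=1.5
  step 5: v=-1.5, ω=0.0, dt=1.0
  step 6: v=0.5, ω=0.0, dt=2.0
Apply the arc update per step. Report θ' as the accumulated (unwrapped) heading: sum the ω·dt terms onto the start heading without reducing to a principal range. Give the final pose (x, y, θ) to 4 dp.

(2.0627, 0.4838, -2.7076)

step 1: θ'=-1.8326 (straight) → pose (0.4853, -1.6889, -1.8326)
step 2: θ'=-2.0826 (R=1.0000) → pose (0.5793, -1.4580, -2.0826)
step 3: θ'=-1.5826 (R=-0.5000) → pose (0.6434, -1.2190, -1.5826)
step 4: θ'=-2.7076 (R=1.6667) → pose (1.6091, 0.2735, -2.7076)
step 5: θ'=-2.7076 (straight) → pose (2.9700, 0.9043, -2.7076)
step 6: θ'=-2.7076 (straight) → pose (2.0627, 0.4838, -2.7076)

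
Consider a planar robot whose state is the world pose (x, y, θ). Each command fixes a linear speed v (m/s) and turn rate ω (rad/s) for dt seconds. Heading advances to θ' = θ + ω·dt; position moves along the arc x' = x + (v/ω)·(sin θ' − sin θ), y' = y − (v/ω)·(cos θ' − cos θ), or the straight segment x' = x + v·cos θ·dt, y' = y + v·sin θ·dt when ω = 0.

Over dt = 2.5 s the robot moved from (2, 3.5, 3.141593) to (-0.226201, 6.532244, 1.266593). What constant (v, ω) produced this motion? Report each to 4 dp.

v = 1.7500, ω = -0.7500

Δθ = 1.266593 − 3.141593 = -1.875000
ω = Δθ/dt = -1.875000/2.5 = -0.7500
R = −Δy/(cos θ' − cos θ) = -2.3333
v = R·ω = -2.3333·-0.7500 = 1.7500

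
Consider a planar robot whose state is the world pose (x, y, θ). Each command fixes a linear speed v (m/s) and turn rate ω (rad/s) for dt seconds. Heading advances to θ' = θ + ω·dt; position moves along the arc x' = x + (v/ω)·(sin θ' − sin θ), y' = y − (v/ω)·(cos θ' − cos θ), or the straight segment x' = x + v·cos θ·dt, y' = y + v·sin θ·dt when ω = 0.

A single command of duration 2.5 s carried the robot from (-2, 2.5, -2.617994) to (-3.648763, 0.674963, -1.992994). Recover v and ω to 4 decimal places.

Δθ = -1.992994 − -2.617994 = 0.625000
ω = Δθ/dt = 0.625000/2.5 = 0.2500
R = −Δy/(cos θ' − cos θ) = 4.0000
v = R·ω = 4.0000·0.2500 = 1.0000

v = 1.0000, ω = 0.2500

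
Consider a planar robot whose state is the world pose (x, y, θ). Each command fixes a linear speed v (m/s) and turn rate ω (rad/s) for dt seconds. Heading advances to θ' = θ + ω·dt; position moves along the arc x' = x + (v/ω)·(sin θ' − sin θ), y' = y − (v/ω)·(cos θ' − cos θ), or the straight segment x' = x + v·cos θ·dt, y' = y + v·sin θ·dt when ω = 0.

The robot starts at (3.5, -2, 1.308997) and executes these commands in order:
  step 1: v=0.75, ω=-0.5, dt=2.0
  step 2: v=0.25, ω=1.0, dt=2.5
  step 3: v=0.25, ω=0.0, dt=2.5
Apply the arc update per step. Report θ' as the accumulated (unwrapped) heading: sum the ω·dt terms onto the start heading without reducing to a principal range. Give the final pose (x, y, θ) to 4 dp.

step 1: θ'=0.3090 (R=-1.5000) → pose (4.4927, -0.9593, 0.3090)
step 2: θ'=2.8090 (R=0.2500) → pose (4.4983, -0.4848, 2.8090)
step 3: θ'=2.8090 (straight) → pose (3.9076, -0.2807, 2.8090)

(3.9076, -0.2807, 2.8090)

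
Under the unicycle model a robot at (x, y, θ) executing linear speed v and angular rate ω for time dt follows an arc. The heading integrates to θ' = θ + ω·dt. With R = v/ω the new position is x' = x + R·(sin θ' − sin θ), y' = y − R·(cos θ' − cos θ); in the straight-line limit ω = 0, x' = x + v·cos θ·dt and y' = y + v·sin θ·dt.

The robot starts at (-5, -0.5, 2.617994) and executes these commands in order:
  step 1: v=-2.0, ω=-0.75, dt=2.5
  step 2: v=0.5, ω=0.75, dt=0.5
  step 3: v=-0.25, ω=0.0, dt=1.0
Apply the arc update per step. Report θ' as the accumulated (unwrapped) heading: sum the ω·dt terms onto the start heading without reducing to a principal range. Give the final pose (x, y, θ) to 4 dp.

step 1: θ'=0.7430 (R=2.6667) → pose (-4.5293, -4.7733, 0.7430)
step 2: θ'=1.1180 (R=0.6667) → pose (-4.3809, -4.5740, 1.1180)
step 3: θ'=1.1180 (straight) → pose (-4.4902, -4.7988, 1.1180)

(-4.4902, -4.7988, 1.1180)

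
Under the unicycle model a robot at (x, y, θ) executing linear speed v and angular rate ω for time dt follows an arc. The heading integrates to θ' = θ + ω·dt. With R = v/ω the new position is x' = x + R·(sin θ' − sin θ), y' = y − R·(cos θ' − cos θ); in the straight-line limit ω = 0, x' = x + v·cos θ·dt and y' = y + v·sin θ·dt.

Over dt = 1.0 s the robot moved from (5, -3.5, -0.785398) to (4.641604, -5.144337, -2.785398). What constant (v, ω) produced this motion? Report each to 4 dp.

Δθ = -2.785398 − -0.785398 = -2.000000
ω = Δθ/dt = -2.000000/1.0 = -2.0000
R = −Δy/(cos θ' − cos θ) = -1.0000
v = R·ω = -1.0000·-2.0000 = 2.0000

v = 2.0000, ω = -2.0000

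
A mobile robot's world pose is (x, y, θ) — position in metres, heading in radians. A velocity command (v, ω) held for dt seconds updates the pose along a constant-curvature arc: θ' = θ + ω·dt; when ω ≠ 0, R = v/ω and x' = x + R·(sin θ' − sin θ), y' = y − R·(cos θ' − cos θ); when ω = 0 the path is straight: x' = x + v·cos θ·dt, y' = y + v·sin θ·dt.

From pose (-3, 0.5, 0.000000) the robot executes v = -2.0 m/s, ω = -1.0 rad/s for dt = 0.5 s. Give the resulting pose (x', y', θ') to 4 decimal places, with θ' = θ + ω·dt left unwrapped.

θ' = 0.0000 + -1.0·0.5 = -0.5000
R = v/ω = -2.0/-1.0 = 2.0000
x' = -3 + 2.0000·(sin -0.5000 − sin 0.0000) = -3.9589
y' = 0.5 − 2.0000·(cos -0.5000 − cos 0.0000) = 0.7448

(-3.9589, 0.7448, -0.5000)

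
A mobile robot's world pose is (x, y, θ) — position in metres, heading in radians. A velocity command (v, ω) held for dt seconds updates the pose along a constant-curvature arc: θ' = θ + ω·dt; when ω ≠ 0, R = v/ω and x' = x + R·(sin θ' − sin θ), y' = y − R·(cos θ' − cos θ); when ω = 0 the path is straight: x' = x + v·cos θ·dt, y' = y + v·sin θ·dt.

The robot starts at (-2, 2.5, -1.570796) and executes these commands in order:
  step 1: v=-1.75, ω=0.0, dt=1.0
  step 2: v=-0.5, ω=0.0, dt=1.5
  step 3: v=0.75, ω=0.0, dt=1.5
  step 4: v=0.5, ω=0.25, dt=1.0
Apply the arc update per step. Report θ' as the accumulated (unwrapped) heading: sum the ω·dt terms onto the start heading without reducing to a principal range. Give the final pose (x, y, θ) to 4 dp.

step 1: θ'=-1.5708 (straight) → pose (-2.0000, 4.2500, -1.5708)
step 2: θ'=-1.5708 (straight) → pose (-2.0000, 5.0000, -1.5708)
step 3: θ'=-1.5708 (straight) → pose (-2.0000, 3.8750, -1.5708)
step 4: θ'=-1.3208 (R=2.0000) → pose (-1.9378, 3.3802, -1.3208)

(-1.9378, 3.3802, -1.3208)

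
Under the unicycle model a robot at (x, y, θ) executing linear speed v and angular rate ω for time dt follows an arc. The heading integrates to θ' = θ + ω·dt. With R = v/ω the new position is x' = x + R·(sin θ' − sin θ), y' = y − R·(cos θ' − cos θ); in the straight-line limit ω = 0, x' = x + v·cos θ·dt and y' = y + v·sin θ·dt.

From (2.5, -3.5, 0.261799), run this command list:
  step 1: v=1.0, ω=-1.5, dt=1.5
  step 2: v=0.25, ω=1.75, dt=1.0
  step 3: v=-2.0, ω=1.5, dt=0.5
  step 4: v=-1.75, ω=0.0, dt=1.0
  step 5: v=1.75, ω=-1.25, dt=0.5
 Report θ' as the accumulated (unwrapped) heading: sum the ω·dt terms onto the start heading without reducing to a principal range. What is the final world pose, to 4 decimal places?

step 1: θ'=-1.9882 (R=-0.6667) → pose (3.2820, -4.4142, -1.9882)
step 2: θ'=-0.2382 (R=0.1429) → pose (3.3789, -4.6109, -0.2382)
step 3: θ'=0.5118 (R=-1.3333) → pose (2.4113, -4.7441, 0.5118)
step 4: θ'=0.5118 (straight) → pose (0.8855, -5.6012, 0.5118)
step 5: θ'=-0.1132 (R=-1.4000) → pose (1.7293, -5.4308, -0.1132)

(1.7293, -5.4308, -0.1132)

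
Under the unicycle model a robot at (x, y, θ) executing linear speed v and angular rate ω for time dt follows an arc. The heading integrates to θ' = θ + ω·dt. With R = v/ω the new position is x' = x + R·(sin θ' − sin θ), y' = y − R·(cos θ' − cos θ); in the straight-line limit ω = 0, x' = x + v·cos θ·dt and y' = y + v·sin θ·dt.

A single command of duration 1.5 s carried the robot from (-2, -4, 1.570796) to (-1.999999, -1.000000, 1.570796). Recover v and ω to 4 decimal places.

v = 2.0000, ω = 0.0000

Δθ = 1.570796 − 1.570796 = 0.000000
ω = Δθ/dt = 0.000000/1.5 = 0.0000
ω = 0 → v = (Δx·cos θ + Δy·sin θ)/dt = 2.0000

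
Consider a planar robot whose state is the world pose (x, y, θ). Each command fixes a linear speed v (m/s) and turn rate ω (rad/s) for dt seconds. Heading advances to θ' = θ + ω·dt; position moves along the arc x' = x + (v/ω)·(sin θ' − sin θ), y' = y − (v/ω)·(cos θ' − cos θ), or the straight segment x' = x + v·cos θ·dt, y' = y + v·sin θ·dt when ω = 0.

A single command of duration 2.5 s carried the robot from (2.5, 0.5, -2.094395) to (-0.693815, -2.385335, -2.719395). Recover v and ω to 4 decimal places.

v = 1.7500, ω = -0.2500

Δθ = -2.719395 − -2.094395 = -0.625000
ω = Δθ/dt = -0.625000/2.5 = -0.2500
R = Δx/(sin θ' − sin θ) = -7.0000
v = R·ω = -7.0000·-0.2500 = 1.7500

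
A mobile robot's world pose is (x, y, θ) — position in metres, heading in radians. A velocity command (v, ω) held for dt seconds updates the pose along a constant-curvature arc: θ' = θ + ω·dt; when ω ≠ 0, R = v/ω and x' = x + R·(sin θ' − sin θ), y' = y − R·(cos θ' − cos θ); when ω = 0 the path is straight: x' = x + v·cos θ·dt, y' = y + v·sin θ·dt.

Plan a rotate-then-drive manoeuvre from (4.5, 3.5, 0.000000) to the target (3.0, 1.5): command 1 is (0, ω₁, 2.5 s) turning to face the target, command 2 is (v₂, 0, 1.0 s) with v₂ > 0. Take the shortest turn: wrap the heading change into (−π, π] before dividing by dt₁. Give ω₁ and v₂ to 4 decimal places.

heading to target = atan2(1.5−3.5, 3−4.5) = -2.2143
Δθ = wrap(-2.2143 − 0.0000) = -2.2143; ω₁ = Δθ/dt₁ = -0.8857
distance = √((3−4.5)² + (1.5−3.5)²) = 2.5000; v₂ = distance/dt₂ = 2.5000

ω₁ = -0.8857, v₂ = 2.5000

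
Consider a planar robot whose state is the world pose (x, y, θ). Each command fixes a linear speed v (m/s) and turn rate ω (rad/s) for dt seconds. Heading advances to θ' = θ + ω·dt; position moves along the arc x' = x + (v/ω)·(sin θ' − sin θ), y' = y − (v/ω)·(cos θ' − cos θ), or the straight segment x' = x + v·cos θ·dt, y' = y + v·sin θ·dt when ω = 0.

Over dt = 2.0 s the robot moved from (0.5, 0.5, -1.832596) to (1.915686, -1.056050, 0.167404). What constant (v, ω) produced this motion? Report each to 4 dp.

Δθ = 0.167404 − -1.832596 = 2.000000
ω = Δθ/dt = 2.000000/2.0 = 1.0000
R = −Δy/(cos θ' − cos θ) = 1.2500
v = R·ω = 1.2500·1.0000 = 1.2500

v = 1.2500, ω = 1.0000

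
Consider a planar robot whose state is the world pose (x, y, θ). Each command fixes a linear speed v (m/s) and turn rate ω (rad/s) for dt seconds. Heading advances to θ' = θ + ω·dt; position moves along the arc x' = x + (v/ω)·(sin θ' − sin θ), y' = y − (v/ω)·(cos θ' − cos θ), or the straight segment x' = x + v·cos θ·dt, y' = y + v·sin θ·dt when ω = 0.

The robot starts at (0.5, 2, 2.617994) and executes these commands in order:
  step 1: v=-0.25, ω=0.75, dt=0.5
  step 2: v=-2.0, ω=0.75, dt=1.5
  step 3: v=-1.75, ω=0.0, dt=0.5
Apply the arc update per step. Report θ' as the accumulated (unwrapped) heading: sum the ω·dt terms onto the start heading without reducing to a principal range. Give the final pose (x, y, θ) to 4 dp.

step 1: θ'=2.9930 (R=-0.3333) → pose (0.6173, 1.9590, 2.9930)
step 2: θ'=4.1180 (R=-2.6667) → pose (3.2214, 3.1029, 4.1180)
step 3: θ'=4.1180 (straight) → pose (3.7114, 3.8279, 4.1180)

(3.7114, 3.8279, 4.1180)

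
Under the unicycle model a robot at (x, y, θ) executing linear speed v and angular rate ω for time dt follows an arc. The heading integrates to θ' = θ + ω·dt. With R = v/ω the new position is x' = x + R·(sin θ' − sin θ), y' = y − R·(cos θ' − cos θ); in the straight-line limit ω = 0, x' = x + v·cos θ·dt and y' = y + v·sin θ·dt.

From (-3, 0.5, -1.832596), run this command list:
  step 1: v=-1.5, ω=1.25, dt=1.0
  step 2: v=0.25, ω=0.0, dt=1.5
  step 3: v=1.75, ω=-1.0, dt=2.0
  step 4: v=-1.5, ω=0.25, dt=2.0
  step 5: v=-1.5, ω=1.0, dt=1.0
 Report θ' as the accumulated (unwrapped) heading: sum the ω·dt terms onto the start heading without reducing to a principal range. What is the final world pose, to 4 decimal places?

step 1: θ'=-0.5826 (R=-1.2000) → pose (-3.4989, 1.8126, -0.5826)
step 2: θ'=-0.5826 (straight) → pose (-3.1857, 1.6063, -0.5826)
step 3: θ'=-2.5826 (R=-1.7500) → pose (-3.2205, -1.3386, -2.5826)
step 4: θ'=-2.0826 (R=-6.0000) → pose (-1.1713, 0.8096, -2.0826)
step 5: θ'=-1.0826 (R=-1.5000) → pose (-1.1543, 2.2478, -1.0826)

(-1.1543, 2.2478, -1.0826)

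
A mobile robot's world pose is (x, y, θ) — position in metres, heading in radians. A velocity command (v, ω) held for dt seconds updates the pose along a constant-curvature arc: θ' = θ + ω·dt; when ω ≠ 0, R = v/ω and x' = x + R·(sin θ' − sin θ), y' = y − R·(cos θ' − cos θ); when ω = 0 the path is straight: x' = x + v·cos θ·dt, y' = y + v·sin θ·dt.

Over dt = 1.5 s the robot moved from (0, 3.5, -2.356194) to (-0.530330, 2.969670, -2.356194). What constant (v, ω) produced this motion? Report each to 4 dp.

v = 0.5000, ω = 0.0000

Δθ = -2.356194 − -2.356194 = 0.000000
ω = Δθ/dt = 0.000000/1.5 = 0.0000
ω = 0 → v = (Δx·cos θ + Δy·sin θ)/dt = 0.5000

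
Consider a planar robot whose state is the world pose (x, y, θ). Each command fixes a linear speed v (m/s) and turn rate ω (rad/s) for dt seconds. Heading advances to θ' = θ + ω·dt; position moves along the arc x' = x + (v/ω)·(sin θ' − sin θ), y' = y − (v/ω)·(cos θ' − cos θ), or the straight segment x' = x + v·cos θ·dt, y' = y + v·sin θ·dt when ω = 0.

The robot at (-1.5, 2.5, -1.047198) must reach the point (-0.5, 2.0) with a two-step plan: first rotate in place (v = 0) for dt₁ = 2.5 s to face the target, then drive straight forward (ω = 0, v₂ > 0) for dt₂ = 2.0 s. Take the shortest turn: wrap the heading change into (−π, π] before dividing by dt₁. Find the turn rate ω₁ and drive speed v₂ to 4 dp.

ω₁ = 0.2334, v₂ = 0.5590

heading to target = atan2(2−2.5, -0.5−-1.5) = -0.4636
Δθ = wrap(-0.4636 − -1.0472) = 0.5836; ω₁ = Δθ/dt₁ = 0.2334
distance = √((-0.5−-1.5)² + (2−2.5)²) = 1.1180; v₂ = distance/dt₂ = 0.5590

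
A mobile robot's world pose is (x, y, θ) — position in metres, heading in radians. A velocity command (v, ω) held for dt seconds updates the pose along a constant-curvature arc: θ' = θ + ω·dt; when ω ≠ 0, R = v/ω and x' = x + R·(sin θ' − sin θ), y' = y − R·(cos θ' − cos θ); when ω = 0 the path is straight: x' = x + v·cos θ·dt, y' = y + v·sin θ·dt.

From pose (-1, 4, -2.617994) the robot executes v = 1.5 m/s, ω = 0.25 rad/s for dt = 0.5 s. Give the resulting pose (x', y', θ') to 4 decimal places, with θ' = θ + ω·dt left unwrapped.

θ' = -2.6180 + 0.25·0.5 = -2.4930
R = v/ω = 1.5/0.25 = 6.0000
x' = -1 + 6.0000·(sin -2.4930 − sin -2.6180) = -1.6244
y' = 4 − 6.0000·(cos -2.4930 − cos -2.6180) = 3.5854

(-1.6244, 3.5854, -2.4930)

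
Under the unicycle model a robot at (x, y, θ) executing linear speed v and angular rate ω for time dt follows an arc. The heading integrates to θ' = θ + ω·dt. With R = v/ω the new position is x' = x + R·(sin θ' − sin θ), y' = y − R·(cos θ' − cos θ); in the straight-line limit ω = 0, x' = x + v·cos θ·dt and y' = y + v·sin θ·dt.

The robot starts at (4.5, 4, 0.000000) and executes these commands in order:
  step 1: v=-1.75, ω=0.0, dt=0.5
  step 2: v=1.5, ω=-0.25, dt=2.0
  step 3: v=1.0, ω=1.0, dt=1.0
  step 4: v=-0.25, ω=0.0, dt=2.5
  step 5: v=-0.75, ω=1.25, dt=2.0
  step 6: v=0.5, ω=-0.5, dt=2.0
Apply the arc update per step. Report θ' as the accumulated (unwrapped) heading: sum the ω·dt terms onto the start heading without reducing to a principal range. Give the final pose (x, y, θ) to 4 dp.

step 1: θ'=0.0000 (straight) → pose (3.6250, 4.0000, 0.0000)
step 2: θ'=-0.5000 (R=-6.0000) → pose (6.5016, 3.2655, -0.5000)
step 3: θ'=0.5000 (R=1.0000) → pose (7.4604, 3.2655, 0.5000)
step 4: θ'=0.5000 (straight) → pose (6.9119, 2.9659, 0.5000)
step 5: θ'=3.0000 (R=-0.6000) → pose (7.1149, 1.8453, 3.0000)
step 6: θ'=2.0000 (R=-1.0000) → pose (6.3467, 2.4192, 2.0000)

(6.3467, 2.4192, 2.0000)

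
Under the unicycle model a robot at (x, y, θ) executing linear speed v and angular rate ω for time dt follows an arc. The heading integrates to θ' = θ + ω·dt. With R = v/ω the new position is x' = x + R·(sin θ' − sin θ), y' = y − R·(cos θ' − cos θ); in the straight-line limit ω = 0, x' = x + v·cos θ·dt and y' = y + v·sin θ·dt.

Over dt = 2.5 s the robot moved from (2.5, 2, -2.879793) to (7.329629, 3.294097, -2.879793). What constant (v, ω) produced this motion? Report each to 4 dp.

v = -2.0000, ω = 0.0000

Δθ = -2.879793 − -2.879793 = 0.000000
ω = Δθ/dt = 0.000000/2.5 = 0.0000
ω = 0 → v = (Δx·cos θ + Δy·sin θ)/dt = -2.0000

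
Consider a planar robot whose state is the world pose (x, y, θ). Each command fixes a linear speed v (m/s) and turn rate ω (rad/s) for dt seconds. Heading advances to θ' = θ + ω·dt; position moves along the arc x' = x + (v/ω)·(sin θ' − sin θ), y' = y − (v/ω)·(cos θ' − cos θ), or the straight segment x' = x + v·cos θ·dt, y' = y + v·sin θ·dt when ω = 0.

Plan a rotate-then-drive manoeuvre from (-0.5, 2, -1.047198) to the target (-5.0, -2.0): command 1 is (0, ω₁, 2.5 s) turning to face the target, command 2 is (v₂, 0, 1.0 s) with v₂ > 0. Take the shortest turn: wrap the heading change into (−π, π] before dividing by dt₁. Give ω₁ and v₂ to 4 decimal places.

ω₁ = -0.5471, v₂ = 6.0208

heading to target = atan2(-2−2, -5−-0.5) = -2.4150
Δθ = wrap(-2.4150 − -1.0472) = -1.3678; ω₁ = Δθ/dt₁ = -0.5471
distance = √((-5−-0.5)² + (-2−2)²) = 6.0208; v₂ = distance/dt₂ = 6.0208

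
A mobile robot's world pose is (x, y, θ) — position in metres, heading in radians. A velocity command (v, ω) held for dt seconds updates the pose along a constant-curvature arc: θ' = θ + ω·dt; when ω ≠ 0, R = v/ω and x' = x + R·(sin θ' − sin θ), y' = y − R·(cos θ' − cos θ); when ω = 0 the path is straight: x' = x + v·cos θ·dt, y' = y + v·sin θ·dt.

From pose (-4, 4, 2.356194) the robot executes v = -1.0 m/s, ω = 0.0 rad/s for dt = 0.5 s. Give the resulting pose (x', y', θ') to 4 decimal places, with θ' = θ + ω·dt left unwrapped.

(-3.6464, 3.6464, 2.3562)

θ' = 2.3562 + 0.0·0.5 = 2.3562
ω = 0 → straight: x' = -4 + -1.0·cos(2.3562)·0.5 = -3.6464
y' = 4 + -1.0·sin(2.3562)·0.5 = 3.6464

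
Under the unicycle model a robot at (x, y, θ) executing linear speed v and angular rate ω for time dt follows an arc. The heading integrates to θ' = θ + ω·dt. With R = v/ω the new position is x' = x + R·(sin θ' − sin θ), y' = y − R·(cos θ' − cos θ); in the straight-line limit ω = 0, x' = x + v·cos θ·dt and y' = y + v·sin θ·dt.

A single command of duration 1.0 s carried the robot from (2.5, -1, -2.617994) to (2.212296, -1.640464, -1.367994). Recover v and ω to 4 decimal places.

v = 0.7500, ω = 1.2500

Δθ = -1.367994 − -2.617994 = 1.250000
ω = Δθ/dt = 1.250000/1.0 = 1.2500
R = −Δy/(cos θ' − cos θ) = 0.6000
v = R·ω = 0.6000·1.2500 = 0.7500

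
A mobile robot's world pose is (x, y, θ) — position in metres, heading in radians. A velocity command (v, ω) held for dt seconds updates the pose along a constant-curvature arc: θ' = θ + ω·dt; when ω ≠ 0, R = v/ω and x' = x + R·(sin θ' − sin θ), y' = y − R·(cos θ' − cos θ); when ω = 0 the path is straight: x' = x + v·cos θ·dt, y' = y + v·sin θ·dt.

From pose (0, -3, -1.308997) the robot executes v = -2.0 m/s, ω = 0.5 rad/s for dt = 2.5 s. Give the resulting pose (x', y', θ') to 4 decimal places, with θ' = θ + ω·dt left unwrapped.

(-3.6279, -0.0422, -0.0590)

θ' = -1.3090 + 0.5·2.5 = -0.0590
R = v/ω = -2.0/0.5 = -4.0000
x' = 0 + -4.0000·(sin -0.0590 − sin -1.3090) = -3.6279
y' = -3 − -4.0000·(cos -0.0590 − cos -1.3090) = -0.0422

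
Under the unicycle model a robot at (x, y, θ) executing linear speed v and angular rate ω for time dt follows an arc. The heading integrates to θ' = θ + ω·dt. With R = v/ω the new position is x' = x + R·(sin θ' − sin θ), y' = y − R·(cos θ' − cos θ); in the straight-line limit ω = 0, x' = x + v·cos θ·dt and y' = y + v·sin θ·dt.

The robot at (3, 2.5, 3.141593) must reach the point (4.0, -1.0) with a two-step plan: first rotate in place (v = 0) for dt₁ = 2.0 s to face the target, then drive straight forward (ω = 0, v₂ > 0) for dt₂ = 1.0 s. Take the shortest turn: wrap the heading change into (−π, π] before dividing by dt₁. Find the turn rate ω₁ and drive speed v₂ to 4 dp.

heading to target = atan2(-1−2.5, 4−3) = -1.2925
Δθ = wrap(-1.2925 − 3.1416) = 1.8491; ω₁ = Δθ/dt₁ = 0.9245
distance = √((4−3)² + (-1−2.5)²) = 3.6401; v₂ = distance/dt₂ = 3.6401

ω₁ = 0.9245, v₂ = 3.6401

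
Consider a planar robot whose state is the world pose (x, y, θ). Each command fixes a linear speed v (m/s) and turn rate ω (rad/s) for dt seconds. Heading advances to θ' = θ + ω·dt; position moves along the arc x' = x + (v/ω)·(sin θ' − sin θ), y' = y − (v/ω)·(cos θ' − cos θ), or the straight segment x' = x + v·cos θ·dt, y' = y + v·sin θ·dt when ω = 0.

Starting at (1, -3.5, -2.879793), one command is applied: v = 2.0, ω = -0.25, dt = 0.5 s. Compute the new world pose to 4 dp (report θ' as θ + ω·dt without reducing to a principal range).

θ' = -2.8798 + -0.25·0.5 = -3.0048
R = v/ω = 2.0/-0.25 = -8.0000
x' = 1 + -8.0000·(sin -3.0048 − sin -2.8798) = 0.0204
y' = -3.5 − -8.0000·(cos -3.0048 − cos -2.8798) = -3.6979

(0.0204, -3.6979, -3.0048)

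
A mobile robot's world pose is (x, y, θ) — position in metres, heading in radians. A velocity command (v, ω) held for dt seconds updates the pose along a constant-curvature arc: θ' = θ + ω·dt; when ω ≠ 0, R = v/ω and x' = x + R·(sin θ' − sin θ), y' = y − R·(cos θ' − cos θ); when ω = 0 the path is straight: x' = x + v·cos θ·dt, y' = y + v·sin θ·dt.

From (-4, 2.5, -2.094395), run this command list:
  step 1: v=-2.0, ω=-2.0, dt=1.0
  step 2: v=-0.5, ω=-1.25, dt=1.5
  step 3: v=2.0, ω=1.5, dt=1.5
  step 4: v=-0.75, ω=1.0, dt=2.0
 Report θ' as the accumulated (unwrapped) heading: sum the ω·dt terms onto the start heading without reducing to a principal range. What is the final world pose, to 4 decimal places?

step 1: θ'=-4.0944 (R=1.0000) → pose (-2.3189, 2.5794, -4.0944)
step 2: θ'=-5.9694 (R=0.4000) → pose (-2.5215, 1.9672, -5.9694)
step 3: θ'=-3.7194 (R=1.3333) → pose (-2.2048, 4.3523, -3.7194)
step 4: θ'=-1.7194 (R=-0.7500) → pose (-1.0534, 4.8695, -1.7194)

(-1.0534, 4.8695, -1.7194)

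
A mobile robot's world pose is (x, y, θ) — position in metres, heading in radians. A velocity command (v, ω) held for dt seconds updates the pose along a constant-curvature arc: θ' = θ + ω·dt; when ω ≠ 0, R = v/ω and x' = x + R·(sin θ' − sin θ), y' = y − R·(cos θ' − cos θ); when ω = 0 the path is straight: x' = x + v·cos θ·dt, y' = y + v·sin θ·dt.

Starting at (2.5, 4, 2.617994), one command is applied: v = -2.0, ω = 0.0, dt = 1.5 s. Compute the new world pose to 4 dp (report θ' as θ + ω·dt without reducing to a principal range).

θ' = 2.6180 + 0.0·1.5 = 2.6180
ω = 0 → straight: x' = 2.5 + -2.0·cos(2.6180)·1.5 = 5.0981
y' = 4 + -2.0·sin(2.6180)·1.5 = 2.5000

(5.0981, 2.5000, 2.6180)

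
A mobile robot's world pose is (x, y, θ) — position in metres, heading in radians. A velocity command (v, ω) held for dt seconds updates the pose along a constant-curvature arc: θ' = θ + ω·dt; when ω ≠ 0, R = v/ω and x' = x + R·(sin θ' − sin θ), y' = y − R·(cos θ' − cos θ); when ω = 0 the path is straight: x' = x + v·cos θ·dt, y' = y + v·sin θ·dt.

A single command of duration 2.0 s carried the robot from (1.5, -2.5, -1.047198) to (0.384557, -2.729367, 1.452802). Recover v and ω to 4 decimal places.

v = -0.7500, ω = 1.2500

Δθ = 1.452802 − -1.047198 = 2.500000
ω = Δθ/dt = 2.500000/2.0 = 1.2500
R = Δx/(sin θ' − sin θ) = -0.6000
v = R·ω = -0.6000·1.2500 = -0.7500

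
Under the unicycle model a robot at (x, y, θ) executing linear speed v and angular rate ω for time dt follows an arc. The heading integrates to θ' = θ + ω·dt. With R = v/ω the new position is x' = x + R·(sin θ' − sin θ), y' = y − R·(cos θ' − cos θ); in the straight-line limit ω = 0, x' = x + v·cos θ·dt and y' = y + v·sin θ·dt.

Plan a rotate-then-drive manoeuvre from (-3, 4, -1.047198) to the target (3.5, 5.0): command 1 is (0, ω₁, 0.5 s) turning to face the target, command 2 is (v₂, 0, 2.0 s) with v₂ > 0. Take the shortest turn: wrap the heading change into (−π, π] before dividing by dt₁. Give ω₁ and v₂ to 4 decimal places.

heading to target = atan2(5−4, 3.5−-3) = 0.1526
Δθ = wrap(0.1526 − -1.0472) = 1.1998; ω₁ = Δθ/dt₁ = 2.3997
distance = √((3.5−-3)² + (5−4)²) = 6.5765; v₂ = distance/dt₂ = 3.2882

ω₁ = 2.3997, v₂ = 3.2882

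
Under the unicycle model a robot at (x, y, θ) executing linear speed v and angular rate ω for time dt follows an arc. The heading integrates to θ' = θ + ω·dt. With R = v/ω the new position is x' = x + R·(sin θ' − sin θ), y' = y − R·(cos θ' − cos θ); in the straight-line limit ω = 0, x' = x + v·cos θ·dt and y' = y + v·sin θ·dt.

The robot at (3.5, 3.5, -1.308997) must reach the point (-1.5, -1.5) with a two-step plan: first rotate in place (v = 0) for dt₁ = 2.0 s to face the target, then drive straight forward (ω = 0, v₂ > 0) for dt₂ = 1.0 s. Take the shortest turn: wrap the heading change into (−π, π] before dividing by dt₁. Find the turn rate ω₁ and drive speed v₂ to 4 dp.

ω₁ = -0.5236, v₂ = 7.0711

heading to target = atan2(-1.5−3.5, -1.5−3.5) = -2.3562
Δθ = wrap(-2.3562 − -1.3090) = -1.0472; ω₁ = Δθ/dt₁ = -0.5236
distance = √((-1.5−3.5)² + (-1.5−3.5)²) = 7.0711; v₂ = distance/dt₂ = 7.0711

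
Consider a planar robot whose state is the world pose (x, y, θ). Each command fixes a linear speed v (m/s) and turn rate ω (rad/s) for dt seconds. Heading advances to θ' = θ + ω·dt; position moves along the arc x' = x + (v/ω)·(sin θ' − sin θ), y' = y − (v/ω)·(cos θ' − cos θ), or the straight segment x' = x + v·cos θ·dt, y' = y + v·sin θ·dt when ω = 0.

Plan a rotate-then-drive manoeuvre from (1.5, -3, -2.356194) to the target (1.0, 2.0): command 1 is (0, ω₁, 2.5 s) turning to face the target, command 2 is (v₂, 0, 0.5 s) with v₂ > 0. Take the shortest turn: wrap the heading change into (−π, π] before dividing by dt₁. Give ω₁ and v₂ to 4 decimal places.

ω₁ = -0.9026, v₂ = 10.0499

heading to target = atan2(2−-3, 1−1.5) = 1.6705
Δθ = wrap(1.6705 − -2.3562) = -2.2565; ω₁ = Δθ/dt₁ = -0.9026
distance = √((1−1.5)² + (2−-3)²) = 5.0249; v₂ = distance/dt₂ = 10.0499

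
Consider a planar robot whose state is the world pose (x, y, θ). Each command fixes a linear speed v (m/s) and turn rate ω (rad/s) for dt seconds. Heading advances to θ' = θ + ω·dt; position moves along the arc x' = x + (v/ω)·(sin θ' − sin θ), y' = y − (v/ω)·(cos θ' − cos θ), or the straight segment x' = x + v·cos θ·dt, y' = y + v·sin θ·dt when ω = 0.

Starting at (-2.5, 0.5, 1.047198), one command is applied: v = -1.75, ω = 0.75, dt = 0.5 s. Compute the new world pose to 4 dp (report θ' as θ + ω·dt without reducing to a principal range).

θ' = 1.0472 + 0.75·0.5 = 1.4222
R = v/ω = -1.75/0.75 = -2.3333
x' = -2.5 + -2.3333·(sin 1.4222 − sin 1.0472) = -2.7869
y' = 0.5 − -2.3333·(cos 1.4222 − cos 1.0472) = -0.3212

(-2.7869, -0.3212, 1.4222)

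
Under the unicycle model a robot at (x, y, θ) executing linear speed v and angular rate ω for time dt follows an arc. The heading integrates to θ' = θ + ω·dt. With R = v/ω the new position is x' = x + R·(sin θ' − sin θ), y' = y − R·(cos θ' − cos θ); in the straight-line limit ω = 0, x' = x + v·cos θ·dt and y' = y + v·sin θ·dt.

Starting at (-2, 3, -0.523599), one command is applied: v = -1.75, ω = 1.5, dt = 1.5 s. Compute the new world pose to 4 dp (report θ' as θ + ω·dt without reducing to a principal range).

θ' = -0.5236 + 1.5·1.5 = 1.7264
R = v/ω = -1.75/1.5 = -1.1667
x' = -2 + -1.1667·(sin 1.7264 − sin -0.5236) = -3.7359
y' = 3 − -1.1667·(cos 1.7264 − cos -0.5236) = 1.8088

(-3.7359, 1.8088, 1.7264)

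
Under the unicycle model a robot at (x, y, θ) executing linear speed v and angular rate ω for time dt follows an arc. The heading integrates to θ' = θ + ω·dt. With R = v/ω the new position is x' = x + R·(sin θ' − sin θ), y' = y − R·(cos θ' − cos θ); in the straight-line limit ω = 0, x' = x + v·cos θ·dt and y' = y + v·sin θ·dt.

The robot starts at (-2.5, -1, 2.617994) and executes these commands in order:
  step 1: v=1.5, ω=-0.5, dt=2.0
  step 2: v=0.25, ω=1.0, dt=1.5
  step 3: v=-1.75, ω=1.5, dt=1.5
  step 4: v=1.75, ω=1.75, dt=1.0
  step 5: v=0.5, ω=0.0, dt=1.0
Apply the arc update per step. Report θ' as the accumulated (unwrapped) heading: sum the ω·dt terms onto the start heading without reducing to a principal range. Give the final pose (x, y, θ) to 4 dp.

(-1.4187, 3.8812, 7.1180)

step 1: θ'=1.6180 (R=-3.0000) → pose (-3.9967, 1.4565, 1.6180)
step 2: θ'=3.1180 (R=0.2500) → pose (-4.2405, 1.6947, 3.1180)
step 3: θ'=5.3680 (R=-1.1667) → pose (-3.2882, 3.5723, 5.3680)
step 4: θ'=7.1180 (R=1.0000) → pose (-1.7543, 3.5106, 7.1180)
step 5: θ'=7.1180 (straight) → pose (-1.4187, 3.8812, 7.1180)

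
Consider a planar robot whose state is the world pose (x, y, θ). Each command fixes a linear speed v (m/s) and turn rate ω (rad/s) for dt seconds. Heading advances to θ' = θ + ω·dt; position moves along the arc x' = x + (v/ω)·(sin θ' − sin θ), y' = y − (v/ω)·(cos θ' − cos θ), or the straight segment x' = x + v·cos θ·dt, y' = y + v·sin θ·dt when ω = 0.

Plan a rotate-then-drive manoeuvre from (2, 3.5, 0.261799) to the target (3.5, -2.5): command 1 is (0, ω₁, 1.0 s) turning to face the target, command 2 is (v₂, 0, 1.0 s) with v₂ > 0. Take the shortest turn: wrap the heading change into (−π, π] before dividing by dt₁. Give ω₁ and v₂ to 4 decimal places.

heading to target = atan2(-2.5−3.5, 3.5−2) = -1.3258
Δθ = wrap(-1.3258 − 0.2618) = -1.5876; ω₁ = Δθ/dt₁ = -1.5876
distance = √((3.5−2)² + (-2.5−3.5)²) = 6.1847; v₂ = distance/dt₂ = 6.1847

ω₁ = -1.5876, v₂ = 6.1847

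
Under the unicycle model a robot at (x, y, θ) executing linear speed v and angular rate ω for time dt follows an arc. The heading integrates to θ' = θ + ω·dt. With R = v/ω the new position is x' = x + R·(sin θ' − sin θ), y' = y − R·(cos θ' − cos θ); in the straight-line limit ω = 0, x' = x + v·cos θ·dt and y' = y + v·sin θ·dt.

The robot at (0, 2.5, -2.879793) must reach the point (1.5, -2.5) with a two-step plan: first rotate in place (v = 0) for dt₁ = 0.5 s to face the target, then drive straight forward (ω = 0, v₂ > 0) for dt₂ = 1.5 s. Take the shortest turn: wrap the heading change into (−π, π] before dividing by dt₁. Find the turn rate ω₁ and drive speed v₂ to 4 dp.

heading to target = atan2(-2.5−2.5, 1.5−0) = -1.2793
Δθ = wrap(-1.2793 − -2.8798) = 1.6005; ω₁ = Δθ/dt₁ = 3.2009
distance = √((1.5−0)² + (-2.5−2.5)²) = 5.2202; v₂ = distance/dt₂ = 3.4801

ω₁ = 3.2009, v₂ = 3.4801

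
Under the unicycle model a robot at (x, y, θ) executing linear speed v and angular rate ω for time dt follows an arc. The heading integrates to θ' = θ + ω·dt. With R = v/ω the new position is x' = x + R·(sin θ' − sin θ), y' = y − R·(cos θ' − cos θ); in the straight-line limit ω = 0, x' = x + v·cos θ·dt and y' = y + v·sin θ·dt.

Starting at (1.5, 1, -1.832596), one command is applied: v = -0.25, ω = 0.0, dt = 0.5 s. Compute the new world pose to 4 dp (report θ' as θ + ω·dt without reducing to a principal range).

(1.5324, 1.1207, -1.8326)

θ' = -1.8326 + 0.0·0.5 = -1.8326
ω = 0 → straight: x' = 1.5 + -0.25·cos(-1.8326)·0.5 = 1.5324
y' = 1 + -0.25·sin(-1.8326)·0.5 = 1.1207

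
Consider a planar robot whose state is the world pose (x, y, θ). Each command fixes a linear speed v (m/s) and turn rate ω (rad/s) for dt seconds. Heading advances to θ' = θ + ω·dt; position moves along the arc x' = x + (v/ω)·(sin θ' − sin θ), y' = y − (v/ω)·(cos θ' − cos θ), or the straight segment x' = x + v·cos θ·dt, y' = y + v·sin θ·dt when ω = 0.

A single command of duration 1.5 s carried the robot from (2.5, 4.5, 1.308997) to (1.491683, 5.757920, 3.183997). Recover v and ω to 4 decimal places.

Δθ = 3.183997 − 1.308997 = 1.875000
ω = Δθ/dt = 1.875000/1.5 = 1.2500
R = −Δy/(cos θ' − cos θ) = 1.0000
v = R·ω = 1.0000·1.2500 = 1.2500

v = 1.2500, ω = 1.2500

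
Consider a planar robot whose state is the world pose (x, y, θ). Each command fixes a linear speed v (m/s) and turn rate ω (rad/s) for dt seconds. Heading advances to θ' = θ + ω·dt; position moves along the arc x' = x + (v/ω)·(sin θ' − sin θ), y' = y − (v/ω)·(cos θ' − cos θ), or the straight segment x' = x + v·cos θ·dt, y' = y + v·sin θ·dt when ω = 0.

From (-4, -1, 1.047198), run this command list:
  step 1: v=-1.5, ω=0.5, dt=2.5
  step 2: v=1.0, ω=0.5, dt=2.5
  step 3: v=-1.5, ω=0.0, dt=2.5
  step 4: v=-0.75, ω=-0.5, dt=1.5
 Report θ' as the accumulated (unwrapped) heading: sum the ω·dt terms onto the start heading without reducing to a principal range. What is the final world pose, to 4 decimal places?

step 1: θ'=2.2972 (R=-3.0000) → pose (-3.6446, -4.4926, 2.2972)
step 2: θ'=3.5472 (R=2.0000) → pose (-5.9289, -3.9832, 3.5472)
step 3: θ'=3.5472 (straight) → pose (-2.4832, -2.5035, 3.5472)
step 4: θ'=2.7972 (R=1.5000) → pose (-1.3849, -2.4699, 2.7972)

(-1.3849, -2.4699, 2.7972)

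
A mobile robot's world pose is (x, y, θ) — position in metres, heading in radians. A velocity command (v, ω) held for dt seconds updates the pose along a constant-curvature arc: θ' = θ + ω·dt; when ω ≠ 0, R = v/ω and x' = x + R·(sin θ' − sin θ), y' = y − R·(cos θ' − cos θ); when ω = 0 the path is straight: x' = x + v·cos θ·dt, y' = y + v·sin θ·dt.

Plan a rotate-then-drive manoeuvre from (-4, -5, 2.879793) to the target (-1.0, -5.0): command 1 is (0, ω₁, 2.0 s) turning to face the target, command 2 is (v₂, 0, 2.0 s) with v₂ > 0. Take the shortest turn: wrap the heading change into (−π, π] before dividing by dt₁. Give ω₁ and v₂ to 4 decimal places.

ω₁ = -1.4399, v₂ = 1.5000

heading to target = atan2(-5−-5, -1−-4) = 0.0000
Δθ = wrap(0.0000 − 2.8798) = -2.8798; ω₁ = Δθ/dt₁ = -1.4399
distance = √((-1−-4)² + (-5−-5)²) = 3.0000; v₂ = distance/dt₂ = 1.5000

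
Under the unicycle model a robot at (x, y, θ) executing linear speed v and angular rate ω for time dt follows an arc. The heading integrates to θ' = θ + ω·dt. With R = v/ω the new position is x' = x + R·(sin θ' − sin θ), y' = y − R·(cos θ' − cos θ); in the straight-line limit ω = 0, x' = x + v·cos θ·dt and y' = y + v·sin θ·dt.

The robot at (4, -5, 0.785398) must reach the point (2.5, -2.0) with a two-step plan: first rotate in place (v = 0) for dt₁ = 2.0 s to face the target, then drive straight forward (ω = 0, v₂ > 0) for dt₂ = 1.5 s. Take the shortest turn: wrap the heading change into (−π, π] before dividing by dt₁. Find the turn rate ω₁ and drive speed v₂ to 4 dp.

heading to target = atan2(-2−-5, 2.5−4) = 2.0344
Δθ = wrap(2.0344 − 0.7854) = 1.2490; ω₁ = Δθ/dt₁ = 0.6245
distance = √((2.5−4)² + (-2−-5)²) = 3.3541; v₂ = distance/dt₂ = 2.2361

ω₁ = 0.6245, v₂ = 2.2361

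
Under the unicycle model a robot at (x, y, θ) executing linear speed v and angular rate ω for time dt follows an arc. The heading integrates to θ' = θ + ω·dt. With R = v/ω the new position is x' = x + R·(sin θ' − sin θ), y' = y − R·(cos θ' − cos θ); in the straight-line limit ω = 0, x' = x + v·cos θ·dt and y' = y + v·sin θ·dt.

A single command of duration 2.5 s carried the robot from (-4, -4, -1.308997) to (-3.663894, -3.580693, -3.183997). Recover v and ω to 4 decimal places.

v = -0.2500, ω = -0.7500

Δθ = -3.183997 − -1.308997 = -1.875000
ω = Δθ/dt = -1.875000/2.5 = -0.7500
R = −Δy/(cos θ' − cos θ) = 0.3333
v = R·ω = 0.3333·-0.7500 = -0.2500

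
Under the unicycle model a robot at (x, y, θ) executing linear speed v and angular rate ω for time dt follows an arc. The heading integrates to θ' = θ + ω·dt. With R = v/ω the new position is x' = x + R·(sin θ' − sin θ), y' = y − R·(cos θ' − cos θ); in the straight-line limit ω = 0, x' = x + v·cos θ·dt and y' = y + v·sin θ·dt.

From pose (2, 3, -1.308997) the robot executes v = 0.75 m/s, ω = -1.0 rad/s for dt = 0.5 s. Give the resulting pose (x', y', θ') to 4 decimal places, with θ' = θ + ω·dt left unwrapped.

(2.0044, 2.6289, -1.8090)

θ' = -1.3090 + -1.0·0.5 = -1.8090
R = v/ω = 0.75/-1.0 = -0.7500
x' = 2 + -0.7500·(sin -1.8090 − sin -1.3090) = 2.0044
y' = 3 − -0.7500·(cos -1.8090 − cos -1.3090) = 2.6289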